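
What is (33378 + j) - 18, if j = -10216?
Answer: 23144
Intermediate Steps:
(33378 + j) - 18 = (33378 - 10216) - 18 = 23162 - 18 = 23144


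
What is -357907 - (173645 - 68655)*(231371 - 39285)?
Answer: -20167467047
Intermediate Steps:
-357907 - (173645 - 68655)*(231371 - 39285) = -357907 - 104990*192086 = -357907 - 1*20167109140 = -357907 - 20167109140 = -20167467047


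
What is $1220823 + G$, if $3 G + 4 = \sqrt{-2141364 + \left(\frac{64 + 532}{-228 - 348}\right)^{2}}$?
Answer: $\frac{3662465}{3} + \frac{i \sqrt{44403301703}}{432} \approx 1.2208 \cdot 10^{6} + 487.78 i$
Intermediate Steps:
$G = - \frac{4}{3} + \frac{i \sqrt{44403301703}}{432}$ ($G = - \frac{4}{3} + \frac{\sqrt{-2141364 + \left(\frac{64 + 532}{-228 - 348}\right)^{2}}}{3} = - \frac{4}{3} + \frac{\sqrt{-2141364 + \left(\frac{596}{-576}\right)^{2}}}{3} = - \frac{4}{3} + \frac{\sqrt{-2141364 + \left(596 \left(- \frac{1}{576}\right)\right)^{2}}}{3} = - \frac{4}{3} + \frac{\sqrt{-2141364 + \left(- \frac{149}{144}\right)^{2}}}{3} = - \frac{4}{3} + \frac{\sqrt{-2141364 + \frac{22201}{20736}}}{3} = - \frac{4}{3} + \frac{\sqrt{- \frac{44403301703}{20736}}}{3} = - \frac{4}{3} + \frac{\frac{1}{144} i \sqrt{44403301703}}{3} = - \frac{4}{3} + \frac{i \sqrt{44403301703}}{432} \approx -1.3333 + 487.78 i$)
$1220823 + G = 1220823 - \left(\frac{4}{3} - \frac{i \sqrt{44403301703}}{432}\right) = \frac{3662465}{3} + \frac{i \sqrt{44403301703}}{432}$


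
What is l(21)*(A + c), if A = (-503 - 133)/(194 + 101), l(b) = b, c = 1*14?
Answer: 73374/295 ≈ 248.73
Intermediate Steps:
c = 14
A = -636/295 ≈ -2.1559
l(21)*(A + c) = 21*(-636/295 + 14) = 21*(3494/295) = 73374/295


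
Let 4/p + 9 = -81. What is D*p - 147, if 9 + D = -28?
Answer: -6541/45 ≈ -145.36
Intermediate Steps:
p = -2/45 (p = 4/(-9 - 81) = 4/(-90) = 4*(-1/90) = -2/45 ≈ -0.044444)
D = -37 (D = -9 - 28 = -37)
D*p - 147 = -37*(-2/45) - 147 = 74/45 - 147 = -6541/45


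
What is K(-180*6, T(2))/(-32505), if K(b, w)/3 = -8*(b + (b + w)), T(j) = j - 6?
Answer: -17312/10835 ≈ -1.5978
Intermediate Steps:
T(j) = -6 + j
K(b, w) = -48*b - 24*w (K(b, w) = 3*(-8*(b + (b + w))) = 3*(-8*(w + 2*b)) = 3*(-16*b - 8*w) = -48*b - 24*w)
K(-180*6, T(2))/(-32505) = (-(-8640)*6 - 24*(-6 + 2))/(-32505) = (-48*(-1080) - 24*(-4))*(-1/32505) = (51840 + 96)*(-1/32505) = 51936*(-1/32505) = -17312/10835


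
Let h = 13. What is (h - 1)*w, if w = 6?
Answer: 72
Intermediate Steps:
(h - 1)*w = (13 - 1)*6 = 12*6 = 72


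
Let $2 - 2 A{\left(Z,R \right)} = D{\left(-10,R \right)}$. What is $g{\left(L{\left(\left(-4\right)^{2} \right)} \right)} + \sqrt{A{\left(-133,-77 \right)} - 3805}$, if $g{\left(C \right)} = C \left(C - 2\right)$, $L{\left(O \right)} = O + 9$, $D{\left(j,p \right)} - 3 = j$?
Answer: $575 + \frac{i \sqrt{15202}}{2} \approx 575.0 + 61.648 i$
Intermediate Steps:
$D{\left(j,p \right)} = 3 + j$
$A{\left(Z,R \right)} = \frac{9}{2}$ ($A{\left(Z,R \right)} = 1 - \frac{3 - 10}{2} = 1 - - \frac{7}{2} = 1 + \frac{7}{2} = \frac{9}{2}$)
$L{\left(O \right)} = 9 + O$
$g{\left(C \right)} = C \left(-2 + C\right)$
$g{\left(L{\left(\left(-4\right)^{2} \right)} \right)} + \sqrt{A{\left(-133,-77 \right)} - 3805} = \left(9 + \left(-4\right)^{2}\right) \left(-2 + \left(9 + \left(-4\right)^{2}\right)\right) + \sqrt{\frac{9}{2} - 3805} = \left(9 + 16\right) \left(-2 + \left(9 + 16\right)\right) + \sqrt{- \frac{7601}{2}} = 25 \left(-2 + 25\right) + \frac{i \sqrt{15202}}{2} = 25 \cdot 23 + \frac{i \sqrt{15202}}{2} = 575 + \frac{i \sqrt{15202}}{2}$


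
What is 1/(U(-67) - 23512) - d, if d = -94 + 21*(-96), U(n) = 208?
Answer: 49171439/23304 ≈ 2110.0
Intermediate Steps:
d = -2110 (d = -94 - 2016 = -2110)
1/(U(-67) - 23512) - d = 1/(208 - 23512) - 1*(-2110) = 1/(-23304) + 2110 = -1/23304 + 2110 = 49171439/23304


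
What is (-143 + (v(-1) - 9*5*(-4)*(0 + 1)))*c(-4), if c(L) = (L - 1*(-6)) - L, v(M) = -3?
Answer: 204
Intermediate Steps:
c(L) = 6 (c(L) = (L + 6) - L = (6 + L) - L = 6)
(-143 + (v(-1) - 9*5*(-4)*(0 + 1)))*c(-4) = (-143 + (-3 - 9*5*(-4)*(0 + 1)))*6 = (-143 + (-3 - (-180)))*6 = (-143 + (-3 - 9*(-20)))*6 = (-143 + (-3 + 180))*6 = (-143 + 177)*6 = 34*6 = 204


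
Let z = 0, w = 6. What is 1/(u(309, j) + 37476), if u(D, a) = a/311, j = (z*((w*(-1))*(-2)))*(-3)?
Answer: 1/37476 ≈ 2.6684e-5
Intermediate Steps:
j = 0 (j = (0*((6*(-1))*(-2)))*(-3) = (0*(-6*(-2)))*(-3) = (0*12)*(-3) = 0*(-3) = 0)
u(D, a) = a/311 (u(D, a) = a*(1/311) = a/311)
1/(u(309, j) + 37476) = 1/((1/311)*0 + 37476) = 1/(0 + 37476) = 1/37476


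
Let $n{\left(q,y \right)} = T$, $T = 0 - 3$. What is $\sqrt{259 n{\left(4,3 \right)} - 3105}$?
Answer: $i \sqrt{3882} \approx 62.306 i$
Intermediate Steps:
$T = -3$ ($T = 0 - 3 = -3$)
$n{\left(q,y \right)} = -3$
$\sqrt{259 n{\left(4,3 \right)} - 3105} = \sqrt{259 \left(-3\right) - 3105} = \sqrt{-777 - 3105} = \sqrt{-3882} = i \sqrt{3882}$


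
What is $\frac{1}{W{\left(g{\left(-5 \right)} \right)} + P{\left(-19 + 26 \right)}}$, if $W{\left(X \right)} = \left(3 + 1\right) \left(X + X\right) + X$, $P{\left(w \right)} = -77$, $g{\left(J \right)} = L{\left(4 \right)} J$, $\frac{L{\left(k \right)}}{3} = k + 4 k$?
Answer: $- \frac{1}{2777} \approx -0.0003601$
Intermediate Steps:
$L{\left(k \right)} = 15 k$ ($L{\left(k \right)} = 3 \left(k + 4 k\right) = 3 \cdot 5 k = 15 k$)
$g{\left(J \right)} = 60 J$ ($g{\left(J \right)} = 15 \cdot 4 J = 60 J$)
$W{\left(X \right)} = 9 X$ ($W{\left(X \right)} = 4 \cdot 2 X + X = 8 X + X = 9 X$)
$\frac{1}{W{\left(g{\left(-5 \right)} \right)} + P{\left(-19 + 26 \right)}} = \frac{1}{9 \cdot 60 \left(-5\right) - 77} = \frac{1}{9 \left(-300\right) - 77} = \frac{1}{-2700 - 77} = \frac{1}{-2777} = - \frac{1}{2777}$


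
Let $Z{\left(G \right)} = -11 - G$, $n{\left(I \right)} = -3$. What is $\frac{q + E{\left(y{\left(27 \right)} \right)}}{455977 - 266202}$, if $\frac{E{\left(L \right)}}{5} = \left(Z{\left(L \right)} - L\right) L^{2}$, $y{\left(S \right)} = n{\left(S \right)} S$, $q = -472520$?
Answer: $\frac{896207}{37955} \approx 23.612$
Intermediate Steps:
$y{\left(S \right)} = - 3 S$
$E{\left(L \right)} = 5 L^{2} \left(-11 - 2 L\right)$ ($E{\left(L \right)} = 5 \left(\left(-11 - L\right) - L\right) L^{2} = 5 \left(-11 - 2 L\right) L^{2} = 5 L^{2} \left(-11 - 2 L\right)$)
$\frac{q + E{\left(y{\left(27 \right)} \right)}}{455977 - 266202} = \frac{-472520 + \left(\left(-3\right) 27\right)^{2} \left(-55 - 10 \left(\left(-3\right) 27\right)\right)}{455977 - 266202} = \frac{-472520 + \left(-81\right)^{2} \left(-55 - -810\right)}{189775} = \left(-472520 + 6561 \left(-55 + 810\right)\right) \frac{1}{189775} = \left(-472520 + 6561 \cdot 755\right) \frac{1}{189775} = \left(-472520 + 4953555\right) \frac{1}{189775} = 4481035 \cdot \frac{1}{189775} = \frac{896207}{37955}$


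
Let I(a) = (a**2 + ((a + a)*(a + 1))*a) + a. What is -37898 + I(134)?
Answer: 4828312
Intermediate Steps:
I(a) = a + a**2 + 2*a**2*(1 + a) (I(a) = (a**2 + ((2*a)*(1 + a))*a) + a = (a**2 + (2*a*(1 + a))*a) + a = (a**2 + 2*a**2*(1 + a)) + a = a + a**2 + 2*a**2*(1 + a))
-37898 + I(134) = -37898 + 134*(1 + 2*134**2 + 3*134) = -37898 + 134*(1 + 2*17956 + 402) = -37898 + 134*(1 + 35912 + 402) = -37898 + 134*36315 = -37898 + 4866210 = 4828312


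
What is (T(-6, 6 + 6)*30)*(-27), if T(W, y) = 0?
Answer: 0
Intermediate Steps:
(T(-6, 6 + 6)*30)*(-27) = (0*30)*(-27) = 0*(-27) = 0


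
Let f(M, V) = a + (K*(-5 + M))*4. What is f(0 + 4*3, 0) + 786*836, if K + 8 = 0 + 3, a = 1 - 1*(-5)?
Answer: 656962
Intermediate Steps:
a = 6 (a = 1 + 5 = 6)
K = -5 (K = -8 + (0 + 3) = -8 + 3 = -5)
f(M, V) = 106 - 20*M (f(M, V) = 6 - 5*(-5 + M)*4 = 6 + (25 - 5*M)*4 = 6 + (100 - 20*M) = 106 - 20*M)
f(0 + 4*3, 0) + 786*836 = (106 - 20*(0 + 4*3)) + 786*836 = (106 - 20*(0 + 12)) + 657096 = (106 - 20*12) + 657096 = (106 - 240) + 657096 = -134 + 657096 = 656962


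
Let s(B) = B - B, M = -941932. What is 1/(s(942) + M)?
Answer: -1/941932 ≈ -1.0616e-6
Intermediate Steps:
s(B) = 0
1/(s(942) + M) = 1/(0 - 941932) = 1/(-941932) = -1/941932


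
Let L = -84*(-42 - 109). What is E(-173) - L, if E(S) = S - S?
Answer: -12684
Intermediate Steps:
E(S) = 0
L = 12684 (L = -84*(-151) = 12684)
E(-173) - L = 0 - 1*12684 = 0 - 12684 = -12684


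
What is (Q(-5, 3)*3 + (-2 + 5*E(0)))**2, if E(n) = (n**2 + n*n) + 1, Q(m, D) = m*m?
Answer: 6084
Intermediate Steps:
Q(m, D) = m**2
E(n) = 1 + 2*n**2 (E(n) = (n**2 + n**2) + 1 = 2*n**2 + 1 = 1 + 2*n**2)
(Q(-5, 3)*3 + (-2 + 5*E(0)))**2 = ((-5)**2*3 + (-2 + 5*(1 + 2*0**2)))**2 = (25*3 + (-2 + 5*(1 + 2*0)))**2 = (75 + (-2 + 5*(1 + 0)))**2 = (75 + (-2 + 5*1))**2 = (75 + (-2 + 5))**2 = (75 + 3)**2 = 78**2 = 6084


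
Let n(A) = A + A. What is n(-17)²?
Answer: 1156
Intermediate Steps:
n(A) = 2*A
n(-17)² = (2*(-17))² = (-34)² = 1156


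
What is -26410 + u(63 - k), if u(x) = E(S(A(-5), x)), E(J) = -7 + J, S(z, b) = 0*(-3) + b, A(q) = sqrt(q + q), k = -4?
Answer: -26350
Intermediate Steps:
A(q) = sqrt(2)*sqrt(q) (A(q) = sqrt(2*q) = sqrt(2)*sqrt(q))
S(z, b) = b (S(z, b) = 0 + b = b)
u(x) = -7 + x
-26410 + u(63 - k) = -26410 + (-7 + (63 - 1*(-4))) = -26410 + (-7 + (63 + 4)) = -26410 + (-7 + 67) = -26410 + 60 = -26350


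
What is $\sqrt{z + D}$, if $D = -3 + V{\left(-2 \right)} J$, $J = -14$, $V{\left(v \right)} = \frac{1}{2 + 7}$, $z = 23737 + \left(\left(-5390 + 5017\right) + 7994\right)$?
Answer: $\frac{\sqrt{282181}}{3} \approx 177.07$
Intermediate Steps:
$z = 31358$ ($z = 23737 + \left(-373 + 7994\right) = 23737 + 7621 = 31358$)
$V{\left(v \right)} = \frac{1}{9}$
$D = - \frac{41}{9}$ ($D = -3 + \frac{1}{9} \left(-14\right) = -3 - \frac{14}{9} = - \frac{41}{9} \approx -4.5556$)
$\sqrt{z + D} = \sqrt{31358 - \frac{41}{9}} = \sqrt{\frac{282181}{9}} = \frac{\sqrt{282181}}{3}$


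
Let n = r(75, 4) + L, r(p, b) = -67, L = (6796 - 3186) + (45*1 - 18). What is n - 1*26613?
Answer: -23043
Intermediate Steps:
L = 3637 (L = 3610 + (45 - 18) = 3610 + 27 = 3637)
n = 3570 (n = -67 + 3637 = 3570)
n - 1*26613 = 3570 - 1*26613 = 3570 - 26613 = -23043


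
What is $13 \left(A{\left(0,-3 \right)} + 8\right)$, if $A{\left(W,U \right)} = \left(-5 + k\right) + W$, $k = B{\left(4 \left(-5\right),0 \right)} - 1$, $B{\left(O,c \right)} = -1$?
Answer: $13$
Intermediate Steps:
$k = -2$ ($k = -1 - 1 = -2$)
$A{\left(W,U \right)} = -7 + W$ ($A{\left(W,U \right)} = \left(-5 - 2\right) + W = -7 + W$)
$13 \left(A{\left(0,-3 \right)} + 8\right) = 13 \left(\left(-7 + 0\right) + 8\right) = 13 \left(-7 + 8\right) = 13 \cdot 1 = 13$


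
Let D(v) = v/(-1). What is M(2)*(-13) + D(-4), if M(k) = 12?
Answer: -152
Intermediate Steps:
D(v) = -v (D(v) = v*(-1) = -v)
M(2)*(-13) + D(-4) = 12*(-13) - 1*(-4) = -156 + 4 = -152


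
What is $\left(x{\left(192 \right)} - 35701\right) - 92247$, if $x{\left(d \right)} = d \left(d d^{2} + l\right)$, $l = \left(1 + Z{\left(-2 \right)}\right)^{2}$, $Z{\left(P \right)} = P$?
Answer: $1358826740$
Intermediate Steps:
$l = 1$ ($l = \left(1 - 2\right)^{2} = \left(-1\right)^{2} = 1$)
$x{\left(d \right)} = d \left(1 + d^{3}\right)$ ($x{\left(d \right)} = d \left(d d^{2} + 1\right) = d \left(d^{3} + 1\right) = d \left(1 + d^{3}\right)$)
$\left(x{\left(192 \right)} - 35701\right) - 92247 = \left(\left(192 + 192^{4}\right) - 35701\right) - 92247 = \left(\left(192 + 1358954496\right) - 35701\right) - 92247 = \left(1358954688 - 35701\right) - 92247 = 1358918987 - 92247 = 1358826740$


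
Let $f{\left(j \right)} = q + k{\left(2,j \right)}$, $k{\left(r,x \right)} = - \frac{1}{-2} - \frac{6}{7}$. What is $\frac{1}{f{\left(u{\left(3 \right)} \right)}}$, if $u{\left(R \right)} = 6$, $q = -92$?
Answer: $- \frac{14}{1293} \approx -0.010828$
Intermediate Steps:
$k{\left(r,x \right)} = - \frac{5}{14}$ ($k{\left(r,x \right)} = \left(-1\right) \left(- \frac{1}{2}\right) - \frac{6}{7} = \frac{1}{2} - \frac{6}{7} = - \frac{5}{14}$)
$f{\left(j \right)} = - \frac{1293}{14}$ ($f{\left(j \right)} = -92 - \frac{5}{14} = - \frac{1293}{14}$)
$\frac{1}{f{\left(u{\left(3 \right)} \right)}} = \frac{1}{- \frac{1293}{14}} = - \frac{14}{1293}$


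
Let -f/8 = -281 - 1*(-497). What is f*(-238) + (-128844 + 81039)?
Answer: 363459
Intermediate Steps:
f = -1728 (f = -8*(-281 - 1*(-497)) = -8*(-281 + 497) = -8*216 = -1728)
f*(-238) + (-128844 + 81039) = -1728*(-238) + (-128844 + 81039) = 411264 - 47805 = 363459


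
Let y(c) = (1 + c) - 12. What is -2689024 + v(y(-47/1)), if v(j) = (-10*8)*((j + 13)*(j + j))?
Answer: -3106624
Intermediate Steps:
y(c) = -11 + c
v(j) = -160*j*(13 + j) (v(j) = -80*(13 + j)*2*j = -160*j*(13 + j))
-2689024 + v(y(-47/1)) = -2689024 - 160*(-11 - 47/1)*(13 + (-11 - 47/1)) = -2689024 - 160*(-11 - 47*1)*(13 + (-11 - 47*1)) = -2689024 - 160*(-11 - 47)*(13 + (-11 - 47)) = -2689024 - 160*(-58)*(13 - 58) = -2689024 - 160*(-58)*(-45) = -2689024 - 417600 = -3106624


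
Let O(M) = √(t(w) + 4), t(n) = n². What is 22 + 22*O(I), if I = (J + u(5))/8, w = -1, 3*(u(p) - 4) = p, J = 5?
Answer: 22 + 22*√5 ≈ 71.193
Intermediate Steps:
u(p) = 4 + p/3
I = 4/3 (I = (5 + (4 + (⅓)*5))/8 = (5 + (4 + 5/3))*(⅛) = (5 + 17/3)*(⅛) = (32/3)*(⅛) = 4/3 ≈ 1.3333)
O(M) = √5 (O(M) = √((-1)² + 4) = √(1 + 4) = √5)
22 + 22*O(I) = 22 + 22*√5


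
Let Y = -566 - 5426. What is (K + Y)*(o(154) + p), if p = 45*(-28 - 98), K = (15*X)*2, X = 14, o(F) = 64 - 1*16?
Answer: 31325784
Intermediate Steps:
o(F) = 48 (o(F) = 64 - 16 = 48)
K = 420 (K = (15*14)*2 = 210*2 = 420)
Y = -5992
p = -5670 (p = 45*(-126) = -5670)
(K + Y)*(o(154) + p) = (420 - 5992)*(48 - 5670) = -5572*(-5622) = 31325784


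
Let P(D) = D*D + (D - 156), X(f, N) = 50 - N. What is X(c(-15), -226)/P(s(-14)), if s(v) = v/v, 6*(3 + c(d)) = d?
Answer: -138/77 ≈ -1.7922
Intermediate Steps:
c(d) = -3 + d/6
s(v) = 1
P(D) = -156 + D + D² (P(D) = D² + (-156 + D) = -156 + D + D²)
X(c(-15), -226)/P(s(-14)) = (50 - 1*(-226))/(-156 + 1 + 1²) = (50 + 226)/(-156 + 1 + 1) = 276/(-154) = 276*(-1/154) = -138/77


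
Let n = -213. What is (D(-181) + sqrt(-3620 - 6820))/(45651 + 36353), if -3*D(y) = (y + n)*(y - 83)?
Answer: -8668/20501 + 3*I*sqrt(290)/41002 ≈ -0.42281 + 0.001246*I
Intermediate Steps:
D(y) = -(-213 + y)*(-83 + y)/3 (D(y) = -(y - 213)*(y - 83)/3 = -(-213 + y)*(-83 + y)/3)
(D(-181) + sqrt(-3620 - 6820))/(45651 + 36353) = ((-5893 - 1/3*(-181)**2 + (296/3)*(-181)) + sqrt(-3620 - 6820))/(45651 + 36353) = ((-5893 - 1/3*32761 - 53576/3) + sqrt(-10440))/82004 = ((-5893 - 32761/3 - 53576/3) + 6*I*sqrt(290))*(1/82004) = (-34672 + 6*I*sqrt(290))*(1/82004) = -8668/20501 + 3*I*sqrt(290)/41002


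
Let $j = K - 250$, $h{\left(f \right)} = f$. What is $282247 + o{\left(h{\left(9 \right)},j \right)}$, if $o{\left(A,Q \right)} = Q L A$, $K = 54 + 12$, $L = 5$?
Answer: $273967$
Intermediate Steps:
$K = 66$
$j = -184$ ($j = 66 - 250 = -184$)
$o{\left(A,Q \right)} = 5 A Q$ ($o{\left(A,Q \right)} = Q 5 A = 5 Q A = 5 A Q$)
$282247 + o{\left(h{\left(9 \right)},j \right)} = 282247 + 5 \cdot 9 \left(-184\right) = 282247 - 8280 = 273967$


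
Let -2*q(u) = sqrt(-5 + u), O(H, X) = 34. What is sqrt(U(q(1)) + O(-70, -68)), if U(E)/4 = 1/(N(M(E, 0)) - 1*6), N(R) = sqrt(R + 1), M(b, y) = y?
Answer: sqrt(830)/5 ≈ 5.7619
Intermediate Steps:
q(u) = -sqrt(-5 + u)/2
N(R) = sqrt(1 + R)
U(E) = -4/5 (U(E) = 4/(sqrt(1 + 0) - 1*6) = 4/(sqrt(1) - 6) = 4/(1 - 6) = 4/(-5) = 4*(-1/5) = -4/5)
sqrt(U(q(1)) + O(-70, -68)) = sqrt(-4/5 + 34) = sqrt(166/5) = sqrt(830)/5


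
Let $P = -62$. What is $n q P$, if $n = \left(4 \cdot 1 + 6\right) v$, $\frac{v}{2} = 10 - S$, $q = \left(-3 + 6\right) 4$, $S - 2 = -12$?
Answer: $-297600$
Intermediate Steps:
$S = -10$ ($S = 2 - 12 = -10$)
$q = 12$ ($q = 3 \cdot 4 = 12$)
$v = 40$ ($v = 2 \left(10 - -10\right) = 2 \left(10 + 10\right) = 2 \cdot 20 = 40$)
$n = 400$ ($n = \left(4 \cdot 1 + 6\right) 40 = \left(4 + 6\right) 40 = 10 \cdot 40 = 400$)
$n q P = 400 \cdot 12 \left(-62\right) = 4800 \left(-62\right) = -297600$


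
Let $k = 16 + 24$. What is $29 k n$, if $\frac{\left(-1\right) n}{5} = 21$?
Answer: $-121800$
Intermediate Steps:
$n = -105$ ($n = \left(-5\right) 21 = -105$)
$k = 40$
$29 k n = 29 \cdot 40 \left(-105\right) = 1160 \left(-105\right) = -121800$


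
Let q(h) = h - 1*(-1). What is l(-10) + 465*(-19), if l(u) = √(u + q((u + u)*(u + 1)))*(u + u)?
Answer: -8835 - 60*√19 ≈ -9096.5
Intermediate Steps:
q(h) = 1 + h (q(h) = h + 1 = 1 + h)
l(u) = 2*u*√(1 + u + 2*u*(1 + u)) (l(u) = √(u + (1 + (u + u)*(u + 1)))*(u + u) = √(u + (1 + (2*u)*(1 + u)))*(2*u) = √(u + (1 + 2*u*(1 + u)))*(2*u) = √(1 + u + 2*u*(1 + u))*(2*u) = 2*u*√(1 + u + 2*u*(1 + u)))
l(-10) + 465*(-19) = 2*(-10)*√(1 - 10 + 2*(-10)*(1 - 10)) + 465*(-19) = 2*(-10)*√(1 - 10 + 2*(-10)*(-9)) - 8835 = 2*(-10)*√(1 - 10 + 180) - 8835 = 2*(-10)*√171 - 8835 = 2*(-10)*(3*√19) - 8835 = -60*√19 - 8835 = -8835 - 60*√19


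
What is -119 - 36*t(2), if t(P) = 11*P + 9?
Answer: -1235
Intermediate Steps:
t(P) = 9 + 11*P
-119 - 36*t(2) = -119 - 36*(9 + 11*2) = -119 - 36*(9 + 22) = -119 - 36*31 = -119 - 1116 = -1235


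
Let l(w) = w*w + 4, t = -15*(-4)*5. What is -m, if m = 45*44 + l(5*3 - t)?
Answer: -83209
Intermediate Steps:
t = 300 (t = -5*(-12)*5 = 60*5 = 300)
l(w) = 4 + w² (l(w) = w² + 4 = 4 + w²)
m = 83209 (m = 45*44 + (4 + (5*3 - 1*300)²) = 1980 + (4 + (15 - 300)²) = 1980 + (4 + (-285)²) = 1980 + (4 + 81225) = 1980 + 81229 = 83209)
-m = -1*83209 = -83209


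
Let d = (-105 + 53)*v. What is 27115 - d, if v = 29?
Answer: 28623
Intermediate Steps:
d = -1508 (d = (-105 + 53)*29 = -52*29 = -1508)
27115 - d = 27115 - 1*(-1508) = 27115 + 1508 = 28623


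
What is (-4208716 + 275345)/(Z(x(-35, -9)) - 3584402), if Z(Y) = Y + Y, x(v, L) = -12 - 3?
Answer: 3933371/3584432 ≈ 1.0973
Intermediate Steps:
x(v, L) = -15
Z(Y) = 2*Y
(-4208716 + 275345)/(Z(x(-35, -9)) - 3584402) = (-4208716 + 275345)/(2*(-15) - 3584402) = -3933371/(-30 - 3584402) = -3933371/(-3584432) = -3933371*(-1/3584432) = 3933371/3584432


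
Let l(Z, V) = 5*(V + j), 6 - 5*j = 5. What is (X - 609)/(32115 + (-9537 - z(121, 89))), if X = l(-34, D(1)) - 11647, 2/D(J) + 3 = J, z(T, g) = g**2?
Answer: -12260/14657 ≈ -0.83646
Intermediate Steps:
j = 1/5 (j = 6/5 - 1/5*5 = 6/5 - 1 = 1/5 ≈ 0.20000)
D(J) = 2/(-3 + J)
l(Z, V) = 1 + 5*V (l(Z, V) = 5*(V + 1/5) = 5*(1/5 + V) = 1 + 5*V)
X = -11651 (X = (1 + 5*(2/(-3 + 1))) - 11647 = (1 + 5*(2/(-2))) - 11647 = (1 + 5*(2*(-1/2))) - 11647 = (1 + 5*(-1)) - 11647 = (1 - 5) - 11647 = -4 - 11647 = -11651)
(X - 609)/(32115 + (-9537 - z(121, 89))) = (-11651 - 609)/(32115 + (-9537 - 1*89**2)) = -12260/(32115 + (-9537 - 1*7921)) = -12260/(32115 + (-9537 - 7921)) = -12260/(32115 - 17458) = -12260/14657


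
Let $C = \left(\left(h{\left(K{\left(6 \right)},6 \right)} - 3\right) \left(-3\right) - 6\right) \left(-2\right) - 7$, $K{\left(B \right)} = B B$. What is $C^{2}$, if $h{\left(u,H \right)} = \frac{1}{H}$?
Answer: $144$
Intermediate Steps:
$K{\left(B \right)} = B^{2}$
$C = -12$ ($C = \left(\left(\frac{1}{6} - 3\right) \left(-3\right) - 6\right) \left(-2\right) - 7 = \left(\left(- \frac{17}{6}\right) \left(-3\right) - 6\right) \left(-2\right) - 7 = \left(\frac{17}{2} - 6\right) \left(-2\right) - 7 = \frac{5}{2} \left(-2\right) - 7 = -5 - 7 = -12$)
$C^{2} = \left(-12\right)^{2} = 144$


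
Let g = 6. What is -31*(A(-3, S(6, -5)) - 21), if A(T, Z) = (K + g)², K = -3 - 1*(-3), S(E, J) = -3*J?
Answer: -465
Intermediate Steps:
K = 0 (K = -3 + 3 = 0)
A(T, Z) = 36 (A(T, Z) = (0 + 6)² = 6² = 36)
-31*(A(-3, S(6, -5)) - 21) = -31*(36 - 21) = -31*15 = -465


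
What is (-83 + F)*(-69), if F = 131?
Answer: -3312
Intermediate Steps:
(-83 + F)*(-69) = (-83 + 131)*(-69) = 48*(-69) = -3312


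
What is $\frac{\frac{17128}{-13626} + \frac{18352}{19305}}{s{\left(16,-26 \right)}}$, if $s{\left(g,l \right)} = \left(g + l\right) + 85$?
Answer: $- \frac{4477316}{1096041375} \approx -0.004085$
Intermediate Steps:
$s{\left(g,l \right)} = 85 + g + l$
$\frac{\frac{17128}{-13626} + \frac{18352}{19305}}{s{\left(16,-26 \right)}} = \frac{\frac{17128}{-13626} + \frac{18352}{19305}}{85 + 16 - 26} = \frac{17128 \left(- \frac{1}{13626}\right) + 18352 \cdot \frac{1}{19305}}{75} = \left(- \frac{8564}{6813} + \frac{18352}{19305}\right) \frac{1}{75} = \left(- \frac{4477316}{14613885}\right) \frac{1}{75} = - \frac{4477316}{1096041375}$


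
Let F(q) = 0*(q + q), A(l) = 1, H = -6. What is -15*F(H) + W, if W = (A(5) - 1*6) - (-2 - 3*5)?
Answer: 12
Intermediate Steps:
F(q) = 0 (F(q) = 0*(2*q) = 0)
W = 12 (W = (1 - 1*6) - (-2 - 3*5) = (1 - 6) - (-2 - 15) = -5 - 1*(-17) = -5 + 17 = 12)
-15*F(H) + W = -15*0 + 12 = 0 + 12 = 12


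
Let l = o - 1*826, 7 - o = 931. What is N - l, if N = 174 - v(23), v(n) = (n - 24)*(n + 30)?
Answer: 1977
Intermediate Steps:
o = -924 (o = 7 - 1*931 = 7 - 931 = -924)
v(n) = (-24 + n)*(30 + n)
l = -1750 (l = -924 - 1*826 = -924 - 826 = -1750)
N = 227 (N = 174 - (-720 + 23² + 6*23) = 174 - (-720 + 529 + 138) = 174 - 1*(-53) = 174 + 53 = 227)
N - l = 227 - 1*(-1750) = 227 + 1750 = 1977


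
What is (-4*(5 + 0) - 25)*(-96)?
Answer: 4320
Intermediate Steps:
(-4*(5 + 0) - 25)*(-96) = (-4*5 - 25)*(-96) = (-20 - 25)*(-96) = -45*(-96) = 4320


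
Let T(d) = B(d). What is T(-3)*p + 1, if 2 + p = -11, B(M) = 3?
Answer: -38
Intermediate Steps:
T(d) = 3
p = -13 (p = -2 - 11 = -13)
T(-3)*p + 1 = 3*(-13) + 1 = -39 + 1 = -38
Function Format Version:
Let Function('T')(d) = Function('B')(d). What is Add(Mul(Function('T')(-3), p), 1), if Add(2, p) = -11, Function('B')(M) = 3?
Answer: -38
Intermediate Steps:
Function('T')(d) = 3
p = -13 (p = Add(-2, -11) = -13)
Add(Mul(Function('T')(-3), p), 1) = Add(Mul(3, -13), 1) = Add(-39, 1) = -38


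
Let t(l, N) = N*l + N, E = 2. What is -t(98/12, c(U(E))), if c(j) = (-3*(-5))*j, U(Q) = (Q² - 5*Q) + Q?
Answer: 550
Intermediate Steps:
U(Q) = Q² - 4*Q
c(j) = 15*j
t(l, N) = N + N*l
-t(98/12, c(U(E))) = -15*(2*(-4 + 2))*(1 + 98/12) = -15*(2*(-2))*(1 + 98*(1/12)) = -15*(-4)*(1 + 49/6) = -(-60)*55/6 = -1*(-550) = 550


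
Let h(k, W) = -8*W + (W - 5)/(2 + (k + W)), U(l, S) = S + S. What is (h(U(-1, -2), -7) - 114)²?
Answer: 28900/9 ≈ 3211.1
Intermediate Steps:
U(l, S) = 2*S
h(k, W) = -8*W + (-5 + W)/(2 + W + k) (h(k, W) = -8*W + (-5 + W)/(2 + (W + k)) = -8*W + (-5 + W)/(2 + W + k))
(h(U(-1, -2), -7) - 114)² = ((-5 - 15*(-7) - 8*(-7)² - 8*(-7)*2*(-2))/(2 - 7 + 2*(-2)) - 114)² = ((-5 + 105 - 8*49 - 8*(-7)*(-4))/(2 - 7 - 4) - 114)² = ((-5 + 105 - 392 - 224)/(-9) - 114)² = (-⅑*(-516) - 114)² = (172/3 - 114)² = (-170/3)² = 28900/9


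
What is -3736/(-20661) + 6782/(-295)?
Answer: -139020782/6094995 ≈ -22.809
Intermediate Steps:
-3736/(-20661) + 6782/(-295) = -3736*(-1/20661) + 6782*(-1/295) = 3736/20661 - 6782/295 = -139020782/6094995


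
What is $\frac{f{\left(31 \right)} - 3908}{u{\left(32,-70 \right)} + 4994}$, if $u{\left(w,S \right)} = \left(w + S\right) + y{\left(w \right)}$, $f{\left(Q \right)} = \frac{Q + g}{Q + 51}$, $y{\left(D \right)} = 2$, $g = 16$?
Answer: $- \frac{320409}{406556} \approx -0.78811$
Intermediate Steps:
$f{\left(Q \right)} = \frac{16 + Q}{51 + Q}$ ($f{\left(Q \right)} = \frac{Q + 16}{Q + 51} = \frac{16 + Q}{51 + Q}$)
$u{\left(w,S \right)} = 2 + S + w$ ($u{\left(w,S \right)} = \left(w + S\right) + 2 = \left(S + w\right) + 2 = 2 + S + w$)
$\frac{f{\left(31 \right)} - 3908}{u{\left(32,-70 \right)} + 4994} = \frac{\frac{16 + 31}{51 + 31} - 3908}{\left(2 - 70 + 32\right) + 4994} = \frac{\frac{1}{82} \cdot 47 - 3908}{-36 + 4994} = \frac{\frac{1}{82} \cdot 47 - 3908}{4958} = \left(\frac{47}{82} - 3908\right) \frac{1}{4958} = \left(- \frac{320409}{82}\right) \frac{1}{4958} = - \frac{320409}{406556}$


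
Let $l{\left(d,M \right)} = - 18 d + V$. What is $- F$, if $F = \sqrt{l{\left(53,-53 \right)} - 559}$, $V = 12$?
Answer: $- i \sqrt{1501} \approx - 38.743 i$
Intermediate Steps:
$l{\left(d,M \right)} = 12 - 18 d$ ($l{\left(d,M \right)} = - 18 d + 12 = 12 - 18 d$)
$F = i \sqrt{1501}$ ($F = \sqrt{\left(12 - 954\right) - 559} = \sqrt{-942 - 559} = \sqrt{-1501} = i \sqrt{1501} \approx 38.743 i$)
$- F = - i \sqrt{1501}$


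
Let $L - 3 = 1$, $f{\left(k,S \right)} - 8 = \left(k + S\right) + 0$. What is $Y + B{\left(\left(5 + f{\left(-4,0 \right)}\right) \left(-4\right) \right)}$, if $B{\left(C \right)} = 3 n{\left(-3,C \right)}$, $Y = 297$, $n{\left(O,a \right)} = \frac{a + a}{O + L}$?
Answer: $81$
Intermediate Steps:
$f{\left(k,S \right)} = 8 + S + k$ ($f{\left(k,S \right)} = 8 + \left(\left(k + S\right) + 0\right) = 8 + \left(\left(S + k\right) + 0\right) = 8 + \left(S + k\right) = 8 + S + k$)
$L = 4$ ($L = 3 + 1 = 4$)
$n{\left(O,a \right)} = \frac{2 a}{4 + O}$ ($n{\left(O,a \right)} = \frac{a + a}{O + 4} = \frac{2 a}{4 + O}$)
$B{\left(C \right)} = 6 C$ ($B{\left(C \right)} = 3 \frac{2 C}{4 - 3} = 3 \frac{2 C}{1} = 3 \cdot 2 C 1 = 3 \cdot 2 C = 6 C$)
$Y + B{\left(\left(5 + f{\left(-4,0 \right)}\right) \left(-4\right) \right)} = 297 + 6 \left(5 + \left(8 + 0 - 4\right)\right) \left(-4\right) = 297 + 6 \left(5 + 4\right) \left(-4\right) = 297 + 6 \cdot 9 \left(-4\right) = 297 + 6 \left(-36\right) = 297 - 216 = 81$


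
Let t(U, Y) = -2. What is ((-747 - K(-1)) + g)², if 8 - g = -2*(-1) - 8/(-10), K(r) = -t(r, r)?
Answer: 13830961/25 ≈ 5.5324e+5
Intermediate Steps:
K(r) = 2 (K(r) = -1*(-2) = 2)
g = 26/5 (g = 8 - (-2*(-1) - 8/(-10)) = 8 - (2 - 8*(-⅒)) = 8 - (2 + ⅘) = 8 - 1*14/5 = 8 - 14/5 = 26/5 ≈ 5.2000)
((-747 - K(-1)) + g)² = ((-747 - 1*2) + 26/5)² = ((-747 - 2) + 26/5)² = (-749 + 26/5)² = (-3719/5)² = 13830961/25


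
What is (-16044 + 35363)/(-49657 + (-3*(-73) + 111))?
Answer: -19319/49327 ≈ -0.39165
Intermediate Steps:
(-16044 + 35363)/(-49657 + (-3*(-73) + 111)) = 19319/(-49657 + (219 + 111)) = 19319/(-49657 + 330) = 19319/(-49327) = 19319*(-1/49327) = -19319/49327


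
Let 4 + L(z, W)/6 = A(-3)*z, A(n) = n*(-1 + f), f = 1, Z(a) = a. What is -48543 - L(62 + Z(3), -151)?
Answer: -48519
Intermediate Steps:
A(n) = 0 (A(n) = n*(-1 + 1) = n*0 = 0)
L(z, W) = -24 (L(z, W) = -24 + 6*(0*z) = -24 + 6*0 = -24 + 0 = -24)
-48543 - L(62 + Z(3), -151) = -48543 - 1*(-24) = -48543 + 24 = -48519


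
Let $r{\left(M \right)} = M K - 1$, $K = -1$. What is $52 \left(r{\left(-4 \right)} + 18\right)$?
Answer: $1092$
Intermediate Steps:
$r{\left(M \right)} = -1 - M$ ($r{\left(M \right)} = M \left(-1\right) - 1 = - M - 1 = -1 - M$)
$52 \left(r{\left(-4 \right)} + 18\right) = 52 \left(\left(-1 - -4\right) + 18\right) = 52 \left(\left(-1 + 4\right) + 18\right) = 52 \left(3 + 18\right) = 52 \cdot 21 = 1092$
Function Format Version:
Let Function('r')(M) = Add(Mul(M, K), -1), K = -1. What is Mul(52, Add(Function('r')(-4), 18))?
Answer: 1092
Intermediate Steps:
Function('r')(M) = Add(-1, Mul(-1, M)) (Function('r')(M) = Add(Mul(M, -1), -1) = Add(Mul(-1, M), -1) = Add(-1, Mul(-1, M)))
Mul(52, Add(Function('r')(-4), 18)) = Mul(52, Add(Add(-1, Mul(-1, -4)), 18)) = Mul(52, Add(Add(-1, 4), 18)) = Mul(52, Add(3, 18)) = Mul(52, 21) = 1092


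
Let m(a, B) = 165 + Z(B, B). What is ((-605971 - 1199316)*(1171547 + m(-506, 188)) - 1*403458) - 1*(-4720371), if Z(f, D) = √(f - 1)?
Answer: -2115272124431 - 1805287*√187 ≈ -2.1153e+12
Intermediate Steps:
Z(f, D) = √(-1 + f)
m(a, B) = 165 + √(-1 + B)
((-605971 - 1199316)*(1171547 + m(-506, 188)) - 1*403458) - 1*(-4720371) = ((-605971 - 1199316)*(1171547 + (165 + √(-1 + 188))) - 1*403458) - 1*(-4720371) = (-1805287*(1171547 + (165 + √187)) - 403458) + 4720371 = (-1805287*(1171712 + √187) - 403458) + 4720371 = ((-2115276441344 - 1805287*√187) - 403458) + 4720371 = (-2115276844802 - 1805287*√187) + 4720371 = -2115272124431 - 1805287*√187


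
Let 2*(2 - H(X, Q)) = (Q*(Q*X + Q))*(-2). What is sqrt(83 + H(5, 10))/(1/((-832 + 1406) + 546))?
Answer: 1120*sqrt(685) ≈ 29313.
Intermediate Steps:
H(X, Q) = 2 + Q*(Q + Q*X) (H(X, Q) = 2 - Q*(Q*X + Q)*(-2)/2 = 2 - Q*(Q + Q*X)*(-2)/2 = 2 - (-1)*Q*(Q + Q*X) = 2 + Q*(Q + Q*X))
sqrt(83 + H(5, 10))/(1/((-832 + 1406) + 546)) = sqrt(83 + (2 + 10**2 + 5*10**2))/(1/((-832 + 1406) + 546)) = sqrt(83 + (2 + 100 + 5*100))/(1/(574 + 546)) = sqrt(83 + (2 + 100 + 500))/(1/1120) = sqrt(83 + 602)/(1/1120) = 1120*sqrt(685)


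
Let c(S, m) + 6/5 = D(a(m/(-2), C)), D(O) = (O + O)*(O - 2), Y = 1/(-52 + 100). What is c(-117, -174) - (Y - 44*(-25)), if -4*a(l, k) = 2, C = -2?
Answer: -263693/240 ≈ -1098.7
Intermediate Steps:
Y = 1/48 ≈ 0.020833
a(l, k) = -1/2 (a(l, k) = -1/4*2 = -1/2)
D(O) = 2*O*(-2 + O) (D(O) = (2*O)*(-2 + O) = 2*O*(-2 + O))
c(S, m) = 13/10 (c(S, m) = -6/5 + 2*(-1/2)*(-2 - 1/2) = -6/5 + 2*(-1/2)*(-5/2) = -6/5 + 5/2 = 13/10)
c(-117, -174) - (Y - 44*(-25)) = 13/10 - (1/48 - 44*(-25)) = 13/10 - (1/48 + 1100) = 13/10 - 1*52801/48 = 13/10 - 52801/48 = -263693/240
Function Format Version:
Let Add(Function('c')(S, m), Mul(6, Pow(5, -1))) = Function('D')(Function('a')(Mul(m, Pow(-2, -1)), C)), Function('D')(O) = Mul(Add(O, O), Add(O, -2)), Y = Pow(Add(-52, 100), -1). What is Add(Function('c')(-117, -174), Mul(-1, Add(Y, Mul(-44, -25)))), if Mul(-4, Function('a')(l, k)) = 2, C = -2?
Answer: Rational(-263693, 240) ≈ -1098.7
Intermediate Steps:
Y = Rational(1, 48) (Y = Pow(48, -1) = Rational(1, 48) ≈ 0.020833)
Function('a')(l, k) = Rational(-1, 2) (Function('a')(l, k) = Mul(Rational(-1, 4), 2) = Rational(-1, 2))
Function('D')(O) = Mul(2, O, Add(-2, O)) (Function('D')(O) = Mul(Mul(2, O), Add(-2, O)) = Mul(2, O, Add(-2, O)))
Function('c')(S, m) = Rational(13, 10) (Function('c')(S, m) = Add(Rational(-6, 5), Mul(2, Rational(-1, 2), Add(-2, Rational(-1, 2)))) = Add(Rational(-6, 5), Mul(2, Rational(-1, 2), Rational(-5, 2))) = Add(Rational(-6, 5), Rational(5, 2)) = Rational(13, 10))
Add(Function('c')(-117, -174), Mul(-1, Add(Y, Mul(-44, -25)))) = Add(Rational(13, 10), Mul(-1, Add(Rational(1, 48), Mul(-44, -25)))) = Add(Rational(13, 10), Mul(-1, Add(Rational(1, 48), 1100))) = Add(Rational(13, 10), Mul(-1, Rational(52801, 48))) = Add(Rational(13, 10), Rational(-52801, 48)) = Rational(-263693, 240)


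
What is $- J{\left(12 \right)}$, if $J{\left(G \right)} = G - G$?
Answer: $0$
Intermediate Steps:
$J{\left(G \right)} = 0$
$- J{\left(12 \right)} = \left(-1\right) 0 = 0$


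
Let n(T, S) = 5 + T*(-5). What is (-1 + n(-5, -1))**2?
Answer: 841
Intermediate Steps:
n(T, S) = 5 - 5*T
(-1 + n(-5, -1))**2 = (-1 + (5 - 5*(-5)))**2 = (-1 + (5 + 25))**2 = (-1 + 30)**2 = 29**2 = 841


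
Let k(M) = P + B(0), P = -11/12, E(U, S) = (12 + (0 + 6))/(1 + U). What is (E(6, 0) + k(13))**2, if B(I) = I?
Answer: 19321/7056 ≈ 2.7382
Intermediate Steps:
E(U, S) = 18/(1 + U) (E(U, S) = (12 + 6)/(1 + U) = 18/(1 + U))
P = -11/12 (P = -11*1/12 = -11/12 ≈ -0.91667)
k(M) = -11/12 (k(M) = -11/12 + 0 = -11/12)
(E(6, 0) + k(13))**2 = (18/(1 + 6) - 11/12)**2 = (18/7 - 11/12)**2 = (139/84)**2 = 19321/7056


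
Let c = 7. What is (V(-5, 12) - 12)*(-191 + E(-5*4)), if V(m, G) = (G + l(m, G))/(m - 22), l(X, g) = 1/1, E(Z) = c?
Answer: 62008/27 ≈ 2296.6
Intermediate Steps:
E(Z) = 7
l(X, g) = 1
V(m, G) = (1 + G)/(-22 + m) (V(m, G) = (G + 1)/(m - 22) = (1 + G)/(-22 + m))
(V(-5, 12) - 12)*(-191 + E(-5*4)) = ((1 + 12)/(-22 - 5) - 12)*(-191 + 7) = (13/(-27) - 12)*(-184) = (-1/27*13 - 12)*(-184) = (-13/27 - 12)*(-184) = -337/27*(-184) = 62008/27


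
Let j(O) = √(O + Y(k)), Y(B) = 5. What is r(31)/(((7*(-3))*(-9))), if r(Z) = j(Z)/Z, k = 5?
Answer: 2/1953 ≈ 0.0010241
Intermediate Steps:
j(O) = √(5 + O) (j(O) = √(O + 5) = √(5 + O))
r(Z) = √(5 + Z)/Z
r(31)/(((7*(-3))*(-9))) = (√(5 + 31)/31)/(((7*(-3))*(-9))) = (√36/31)/((-21*(-9))) = ((1/31)*6)/189 = (6/31)*(1/189) = 2/1953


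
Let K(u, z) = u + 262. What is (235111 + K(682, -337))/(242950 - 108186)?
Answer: 236055/134764 ≈ 1.7516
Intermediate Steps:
K(u, z) = 262 + u
(235111 + K(682, -337))/(242950 - 108186) = (235111 + (262 + 682))/(242950 - 108186) = (235111 + 944)/134764 = 236055*(1/134764) = 236055/134764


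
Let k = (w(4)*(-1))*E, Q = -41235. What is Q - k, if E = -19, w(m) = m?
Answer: -41311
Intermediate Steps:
k = 76 (k = (4*(-1))*(-19) = -4*(-19) = 76)
Q - k = -41235 - 1*76 = -41235 - 76 = -41311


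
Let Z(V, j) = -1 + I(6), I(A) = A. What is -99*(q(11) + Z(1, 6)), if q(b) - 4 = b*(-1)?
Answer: 198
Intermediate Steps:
q(b) = 4 - b (q(b) = 4 + b*(-1) = 4 - b)
Z(V, j) = 5 (Z(V, j) = -1 + 6 = 5)
-99*(q(11) + Z(1, 6)) = -99*((4 - 1*11) + 5) = -99*((4 - 11) + 5) = -99*(-7 + 5) = -99*(-2) = 198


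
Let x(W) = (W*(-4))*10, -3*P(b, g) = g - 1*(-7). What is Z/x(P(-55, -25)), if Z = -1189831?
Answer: 1189831/240 ≈ 4957.6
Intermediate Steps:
P(b, g) = -7/3 - g/3 (P(b, g) = -(g - 1*(-7))/3 = -(g + 7)/3 = -(7 + g)/3 = -7/3 - g/3)
x(W) = -40*W (x(W) = -4*W*10 = -40*W)
Z/x(P(-55, -25)) = -1189831*(-1/(40*(-7/3 - 1/3*(-25)))) = -1189831*(-1/(40*(-7/3 + 25/3))) = -1189831/((-40*6)) = -1189831/(-240) = -1189831*(-1/240) = 1189831/240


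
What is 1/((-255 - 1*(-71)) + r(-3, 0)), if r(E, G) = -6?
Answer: -1/190 ≈ -0.0052632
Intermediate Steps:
1/((-255 - 1*(-71)) + r(-3, 0)) = 1/((-255 - 1*(-71)) - 6) = 1/((-255 + 71) - 6) = 1/(-184 - 6) = 1/(-190) = -1/190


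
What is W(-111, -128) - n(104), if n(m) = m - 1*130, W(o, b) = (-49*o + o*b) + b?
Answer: 19545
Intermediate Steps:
W(o, b) = b - 49*o + b*o (W(o, b) = (-49*o + b*o) + b = b - 49*o + b*o)
n(m) = -130 + m (n(m) = m - 130 = -130 + m)
W(-111, -128) - n(104) = (-128 - 49*(-111) - 128*(-111)) - (-130 + 104) = (-128 + 5439 + 14208) - 1*(-26) = 19519 + 26 = 19545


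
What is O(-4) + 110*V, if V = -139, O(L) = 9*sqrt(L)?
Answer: -15290 + 18*I ≈ -15290.0 + 18.0*I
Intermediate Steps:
O(-4) + 110*V = 9*sqrt(-4) + 110*(-139) = 9*(2*I) - 15290 = 18*I - 15290 = -15290 + 18*I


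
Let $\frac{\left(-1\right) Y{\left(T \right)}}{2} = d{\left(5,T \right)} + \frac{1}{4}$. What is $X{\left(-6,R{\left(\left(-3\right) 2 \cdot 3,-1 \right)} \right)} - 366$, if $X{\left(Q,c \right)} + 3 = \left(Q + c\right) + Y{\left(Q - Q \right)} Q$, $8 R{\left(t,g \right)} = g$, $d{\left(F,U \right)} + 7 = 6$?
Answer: $- \frac{3073}{8} \approx -384.13$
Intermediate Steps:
$d{\left(F,U \right)} = -1$ ($d{\left(F,U \right)} = -7 + 6 = -1$)
$Y{\left(T \right)} = \frac{3}{2}$ ($Y{\left(T \right)} = - 2 \left(-1 + \frac{1}{4}\right) = \left(-2\right) \left(- \frac{3}{4}\right) = \frac{3}{2}$)
$R{\left(t,g \right)} = \frac{g}{8}$
$X{\left(Q,c \right)} = -3 + c + \frac{5 Q}{2}$ ($X{\left(Q,c \right)} = -3 + \left(\left(Q + c\right) + \frac{3 Q}{2}\right) = -3 + \left(c + \frac{5 Q}{2}\right) = -3 + c + \frac{5 Q}{2}$)
$X{\left(-6,R{\left(\left(-3\right) 2 \cdot 3,-1 \right)} \right)} - 366 = \left(-3 + \frac{1}{8} \left(-1\right) + \frac{5}{2} \left(-6\right)\right) - 366 = \left(-3 - \frac{1}{8} - 15\right) - 366 = - \frac{145}{8} - 366 = - \frac{3073}{8}$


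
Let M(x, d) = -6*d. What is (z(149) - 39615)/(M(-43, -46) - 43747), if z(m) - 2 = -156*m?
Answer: 62857/43471 ≈ 1.4460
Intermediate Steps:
z(m) = 2 - 156*m
(z(149) - 39615)/(M(-43, -46) - 43747) = ((2 - 156*149) - 39615)/(-6*(-46) - 43747) = ((2 - 23244) - 39615)/(276 - 43747) = (-23242 - 39615)/(-43471) = -62857*(-1/43471) = 62857/43471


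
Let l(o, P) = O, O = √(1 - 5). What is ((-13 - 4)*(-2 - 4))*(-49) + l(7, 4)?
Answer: -4998 + 2*I ≈ -4998.0 + 2.0*I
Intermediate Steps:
O = 2*I (O = √(-4) = 2*I ≈ 2.0*I)
l(o, P) = 2*I
((-13 - 4)*(-2 - 4))*(-49) + l(7, 4) = ((-13 - 4)*(-2 - 4))*(-49) + 2*I = -17*(-6)*(-49) + 2*I = 102*(-49) + 2*I = -4998 + 2*I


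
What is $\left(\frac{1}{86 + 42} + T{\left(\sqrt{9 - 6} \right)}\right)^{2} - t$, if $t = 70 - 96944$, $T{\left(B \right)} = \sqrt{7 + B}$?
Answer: $96874 + \frac{\left(1 + 128 \sqrt{7 + \sqrt{3}}\right)^{2}}{16384} \approx 96883.0$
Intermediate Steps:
$t = -96874$ ($t = 70 - 96944 = -96874$)
$\left(\frac{1}{86 + 42} + T{\left(\sqrt{9 - 6} \right)}\right)^{2} - t = \left(\frac{1}{86 + 42} + \sqrt{7 + \sqrt{9 - 6}}\right)^{2} - -96874 = \left(\frac{1}{128} + \sqrt{7 + \sqrt{3}}\right)^{2} + 96874 = 96874 + \left(\frac{1}{128} + \sqrt{7 + \sqrt{3}}\right)^{2}$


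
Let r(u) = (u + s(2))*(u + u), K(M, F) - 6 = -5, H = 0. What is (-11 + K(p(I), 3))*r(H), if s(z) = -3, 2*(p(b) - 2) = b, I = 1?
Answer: 0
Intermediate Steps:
p(b) = 2 + b/2
K(M, F) = 1 (K(M, F) = 6 - 5 = 1)
r(u) = 2*u*(-3 + u) (r(u) = (u - 3)*(u + u) = (-3 + u)*(2*u) = 2*u*(-3 + u))
(-11 + K(p(I), 3))*r(H) = (-11 + 1)*(2*0*(-3 + 0)) = -20*0*(-3) = -10*0 = 0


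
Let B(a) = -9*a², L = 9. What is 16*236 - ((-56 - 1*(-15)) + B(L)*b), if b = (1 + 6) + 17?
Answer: 21313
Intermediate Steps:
b = 24 (b = 7 + 17 = 24)
16*236 - ((-56 - 1*(-15)) + B(L)*b) = 16*236 - ((-56 - 1*(-15)) - 9*9²*24) = 3776 - ((-56 + 15) - 9*81*24) = 3776 - (-41 - 729*24) = 3776 - (-41 - 17496) = 3776 - 1*(-17537) = 3776 + 17537 = 21313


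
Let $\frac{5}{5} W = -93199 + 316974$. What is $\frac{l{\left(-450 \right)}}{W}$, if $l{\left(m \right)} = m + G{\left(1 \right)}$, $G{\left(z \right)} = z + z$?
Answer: $- \frac{448}{223775} \approx -0.002002$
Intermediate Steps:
$G{\left(z \right)} = 2 z$
$l{\left(m \right)} = 2 + m$ ($l{\left(m \right)} = m + 2 \cdot 1 = m + 2 = 2 + m$)
$W = 223775$ ($W = -93199 + 316974 = 223775$)
$\frac{l{\left(-450 \right)}}{W} = \frac{2 - 450}{223775} = \left(-448\right) \frac{1}{223775} = - \frac{448}{223775}$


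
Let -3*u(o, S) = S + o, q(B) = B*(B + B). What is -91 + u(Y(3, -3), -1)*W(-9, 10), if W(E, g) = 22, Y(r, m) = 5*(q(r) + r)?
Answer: -2561/3 ≈ -853.67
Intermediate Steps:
q(B) = 2*B² (q(B) = B*(2*B) = 2*B²)
Y(r, m) = 5*r + 10*r² (Y(r, m) = 5*(2*r² + r) = 5*(r + 2*r²) = 5*r + 10*r²)
u(o, S) = -S/3 - o/3 (u(o, S) = -(S + o)/3 = -S/3 - o/3)
-91 + u(Y(3, -3), -1)*W(-9, 10) = -91 + (-⅓*(-1) - 5*3*(1 + 2*3)/3)*22 = -91 + (⅓ - 5*3*(1 + 6)/3)*22 = -91 + (⅓ - 5*3*7/3)*22 = -91 + (⅓ - ⅓*105)*22 = -91 + (⅓ - 35)*22 = -91 - 104/3*22 = -91 - 2288/3 = -2561/3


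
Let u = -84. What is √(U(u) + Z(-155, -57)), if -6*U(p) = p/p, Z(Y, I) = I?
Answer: 7*I*√42/6 ≈ 7.5609*I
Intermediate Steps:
U(p) = -⅙ (U(p) = -p/(6*p) = -⅙*1 = -⅙)
√(U(u) + Z(-155, -57)) = √(-⅙ - 57) = √(-343/6) = 7*I*√42/6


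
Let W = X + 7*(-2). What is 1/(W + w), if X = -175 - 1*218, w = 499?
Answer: 1/92 ≈ 0.010870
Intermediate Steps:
X = -393 (X = -175 - 218 = -393)
W = -407 (W = -393 + 7*(-2) = -393 - 14 = -407)
1/(W + w) = 1/(-407 + 499) = 1/92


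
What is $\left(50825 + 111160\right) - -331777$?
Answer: $493762$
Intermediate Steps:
$\left(50825 + 111160\right) - -331777 = 161985 + 331777 = 493762$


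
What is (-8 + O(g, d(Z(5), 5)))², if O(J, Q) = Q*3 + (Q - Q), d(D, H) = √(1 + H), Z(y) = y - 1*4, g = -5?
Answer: 118 - 48*√6 ≈ 0.42449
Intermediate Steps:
Z(y) = -4 + y (Z(y) = y - 4 = -4 + y)
O(J, Q) = 3*Q (O(J, Q) = 3*Q + 0 = 3*Q)
(-8 + O(g, d(Z(5), 5)))² = (-8 + 3*√(1 + 5))² = (-8 + 3*√6)²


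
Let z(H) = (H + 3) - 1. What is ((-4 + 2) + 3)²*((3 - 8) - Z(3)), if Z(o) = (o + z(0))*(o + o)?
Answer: -35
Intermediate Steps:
z(H) = 2 + H (z(H) = (3 + H) - 1 = 2 + H)
Z(o) = 2*o*(2 + o) (Z(o) = (o + (2 + 0))*(o + o) = (o + 2)*(2*o) = (2 + o)*(2*o) = 2*o*(2 + o))
((-4 + 2) + 3)²*((3 - 8) - Z(3)) = ((-4 + 2) + 3)²*((3 - 8) - 2*3*(2 + 3)) = (-2 + 3)²*(-5 - 2*3*5) = 1²*(-5 - 1*30) = 1*(-5 - 30) = 1*(-35) = -35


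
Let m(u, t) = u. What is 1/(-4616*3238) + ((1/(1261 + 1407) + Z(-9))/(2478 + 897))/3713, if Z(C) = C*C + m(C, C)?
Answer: 709441212119/124930133733942000 ≈ 5.6787e-6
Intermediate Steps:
Z(C) = C + C² (Z(C) = C*C + C = C² + C = C + C²)
1/(-4616*3238) + ((1/(1261 + 1407) + Z(-9))/(2478 + 897))/3713 = 1/(-4616*3238) + ((1/(1261 + 1407) - 9*(1 - 9))/(2478 + 897))/3713 = -1/4616*1/3238 + ((1/2668 - 9*(-8))/3375)*(1/3713) = -1/14946608 + ((1/2668 + 72)*(1/3375))*(1/3713) = -1/14946608 + ((192097/2668)*(1/3375))*(1/3713) = -1/14946608 + (192097/9004500)*(1/3713) = -1/14946608 + 192097/33433708500 = 709441212119/124930133733942000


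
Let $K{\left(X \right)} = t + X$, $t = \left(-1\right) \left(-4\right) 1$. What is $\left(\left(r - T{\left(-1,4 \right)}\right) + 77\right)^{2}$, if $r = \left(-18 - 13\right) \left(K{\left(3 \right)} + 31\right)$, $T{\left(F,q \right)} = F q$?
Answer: $1203409$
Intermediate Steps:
$t = 4$ ($t = 4 \cdot 1 = 4$)
$K{\left(X \right)} = 4 + X$
$r = -1178$ ($r = \left(-18 - 13\right) \left(\left(4 + 3\right) + 31\right) = - 31 \left(7 + 31\right) = \left(-31\right) 38 = -1178$)
$\left(\left(r - T{\left(-1,4 \right)}\right) + 77\right)^{2} = \left(\left(-1178 - \left(-1\right) 4\right) + 77\right)^{2} = \left(\left(-1178 - -4\right) + 77\right)^{2} = \left(\left(-1178 + 4\right) + 77\right)^{2} = \left(-1174 + 77\right)^{2} = \left(-1097\right)^{2} = 1203409$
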